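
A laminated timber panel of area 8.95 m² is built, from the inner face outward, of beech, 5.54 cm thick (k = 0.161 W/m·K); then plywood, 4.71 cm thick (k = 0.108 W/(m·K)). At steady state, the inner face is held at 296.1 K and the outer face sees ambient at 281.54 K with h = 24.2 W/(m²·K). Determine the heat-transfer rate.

Q = 159 W

Treat each layer as a resistance in series:
  R_beech = L/(kA) = 0.0554/(0.161·8.95) = 0.03845 K/W
  R_plywood = L/(kA) = 0.0471/(0.108·8.95) = 0.04873 K/W
  R_conv,out = 1/(hA) = 1/(24.2·8.95) = 0.004617 K/W
ΣR = 0.03845 + 0.04873 + 0.004617 = 0.09180 K/W
Q = ΔT/ΣR = (296.1 K − 281.54 K)/0.09180 = 159 W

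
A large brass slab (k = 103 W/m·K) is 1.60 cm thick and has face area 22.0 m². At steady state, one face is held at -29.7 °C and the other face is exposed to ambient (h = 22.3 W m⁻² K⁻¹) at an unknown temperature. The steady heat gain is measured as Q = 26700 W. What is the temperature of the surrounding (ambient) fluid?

Series resistances:
  R_brass = L/(kA) = 0.0160/(103·22.0) = 7.061×10^-6 K/W
  R_conv,out = 1/(hA) = 1/(22.3·22.0) = 0.002038 K/W
ΣR = 0.002045 K/W
ΔT = Q·ΣR = 26700 × 0.002045 = 54.60 K
Heat flows inward, so T_out = T_in + ΔT = -29.7 + 54.60 = 24.9 °C

T_out = 24.9 °C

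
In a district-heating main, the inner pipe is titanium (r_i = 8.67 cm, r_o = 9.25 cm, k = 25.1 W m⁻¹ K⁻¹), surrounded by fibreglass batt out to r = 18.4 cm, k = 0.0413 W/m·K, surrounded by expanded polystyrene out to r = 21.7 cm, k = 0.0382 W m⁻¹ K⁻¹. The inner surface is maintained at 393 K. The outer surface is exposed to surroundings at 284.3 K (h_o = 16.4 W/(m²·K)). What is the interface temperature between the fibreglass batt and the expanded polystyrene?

T = 307.8 K

Series thermal resistances, inner to outer:
  R'_titanium = ln(0.0925/0.0867)/(2πk) = 0.06475/(2π·25.1) = 4.106×10^-4 m·K/W
  R'_fibreglass batt = ln(0.184/0.0925)/(2πk) = 0.6877/(2π·0.0413) = 2.650 m·K/W
  R'_expanded polystyrene = ln(0.217/0.184)/(2πk) = 0.1650/(2π·0.0382) = 0.6873 m·K/W
  R'_conv,out = 1/(2πr h) = 1/(2π·0.217·16.4) = 0.04472 m·K/W
ΣR = 4.106×10^-4 + 2.650 + 0.6873 + 0.04472 = 3.382 m·K/W
Q' = ΔT/ΣR = (393 K − 284.3 K)/3.382 = 32.14 W/m
From the inner boundary to the fibreglass batt/expanded polystyrene interface, ΣR_partial = 2.650 m·K/W.
T_interface = T_in − Q'·ΣR_partial = 393 K − (32.14)(2.650) = 307.8 K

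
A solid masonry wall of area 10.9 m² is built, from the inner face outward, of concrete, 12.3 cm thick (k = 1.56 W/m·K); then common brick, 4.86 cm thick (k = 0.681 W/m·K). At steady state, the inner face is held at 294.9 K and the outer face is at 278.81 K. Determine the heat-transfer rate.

Q = 1170 W

Resistance network (inner→outer):
  R_concrete = L/(kA) = 0.123/(1.56·10.9) = 0.007234 K/W
  R_common brick = L/(kA) = 0.0486/(0.681·10.9) = 0.006547 K/W
ΣR = 0.007234 + 0.006547 = 0.01378 K/W
Q = ΔT/ΣR = (294.9 K − 278.81 K)/0.01378 = 1170 W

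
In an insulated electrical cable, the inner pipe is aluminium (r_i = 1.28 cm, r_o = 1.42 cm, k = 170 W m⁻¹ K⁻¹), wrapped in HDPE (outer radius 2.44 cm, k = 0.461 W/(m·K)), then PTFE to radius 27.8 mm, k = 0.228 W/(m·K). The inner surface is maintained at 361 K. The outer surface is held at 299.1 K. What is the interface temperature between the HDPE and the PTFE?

Resistance network (inner→outer):
  R'_aluminium = ln(0.0142/0.0128)/(2πk) = 0.1038/(2π·170) = 9.718×10^-5 m·K/W
  R'_HDPE = ln(0.0244/0.0142)/(2πk) = 0.5413/(2π·0.461) = 0.1869 m·K/W
  R'_PTFE = ln(0.0278/0.0244)/(2πk) = 0.1305/(2π·0.228) = 0.09106 m·K/W
ΣR = 9.718×10^-5 + 0.1869 + 0.09106 = 0.2781 m·K/W
Q' = ΔT/ΣR = (361 K − 299.1 K)/0.2781 = 222.6 W/m
From the inner boundary to the HDPE/PTFE interface, ΣR_partial = 0.1870 m·K/W.
T_interface = T_in − Q'·ΣR_partial = 361 K − (222.6)(0.1870) = 319.4 K

T = 319.4 K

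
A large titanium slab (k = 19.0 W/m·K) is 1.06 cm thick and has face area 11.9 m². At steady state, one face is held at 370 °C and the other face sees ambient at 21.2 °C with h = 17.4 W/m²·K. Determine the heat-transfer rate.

Resistance network (inner→outer):
  R_titanium = L/(kA) = 0.0106/(19.0·11.9) = 4.688×10^-5 K/W
  R_conv,out = 1/(hA) = 1/(17.4·11.9) = 0.004830 K/W
ΣR = 4.688×10^-5 + 0.004830 = 0.004877 K/W
Q = ΔT/ΣR = (370 °C − 21.2 °C)/0.004877 = 71500 W

Q = 71.5 kW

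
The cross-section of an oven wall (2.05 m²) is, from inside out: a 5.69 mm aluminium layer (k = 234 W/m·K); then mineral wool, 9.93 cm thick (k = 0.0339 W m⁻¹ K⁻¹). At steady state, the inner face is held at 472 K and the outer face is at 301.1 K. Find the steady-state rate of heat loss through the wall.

Resistance network (inner→outer):
  R_aluminium = L/(kA) = 0.00569/(234·2.05) = 1.186×10^-5 K/W
  R_mineral wool = L/(kA) = 0.0993/(0.0339·2.05) = 1.429 K/W
ΣR = 1.186×10^-5 + 1.429 = 1.429 K/W
Q = ΔT/ΣR = (472 K − 301.1 K)/1.429 = 120 W

Q = 120 W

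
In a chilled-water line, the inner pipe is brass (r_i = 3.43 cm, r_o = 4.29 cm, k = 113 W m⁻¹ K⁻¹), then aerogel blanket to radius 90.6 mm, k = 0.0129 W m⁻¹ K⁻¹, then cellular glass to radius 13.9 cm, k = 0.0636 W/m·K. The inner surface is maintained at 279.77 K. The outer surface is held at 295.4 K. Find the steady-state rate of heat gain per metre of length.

Treat each layer as a resistance in series:
  R'_brass = ln(0.0429/0.0343)/(2πk) = 0.2237/(2π·113) = 3.151×10^-4 m·K/W
  R'_aerogel blanket = ln(0.0906/0.0429)/(2πk) = 0.7476/(2π·0.0129) = 9.223 m·K/W
  R'_cellular glass = ln(0.139/0.0906)/(2πk) = 0.4280/(2π·0.0636) = 1.071 m·K/W
ΣR = 3.151×10^-4 + 9.223 + 1.071 = 10.29 m·K/W
Q' = ΔT/ΣR = (279.77 K − 295.4 K)/10.29 = -1.52 W/m
(Negative Q' ⇒ heat flows inward; heat gain = 1.52 W/m.)

Q' = 1.52 W/m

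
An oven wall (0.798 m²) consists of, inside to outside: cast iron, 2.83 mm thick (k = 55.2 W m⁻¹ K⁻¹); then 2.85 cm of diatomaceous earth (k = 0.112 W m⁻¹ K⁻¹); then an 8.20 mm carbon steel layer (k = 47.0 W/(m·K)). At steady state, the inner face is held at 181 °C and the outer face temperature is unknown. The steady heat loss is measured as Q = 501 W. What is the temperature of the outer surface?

Series resistances:
  R_cast iron = L/(kA) = 0.00283/(55.2·0.798) = 6.425×10^-5 K/W
  R_diatomaceous earth = L/(kA) = 0.0285/(0.112·0.798) = 0.3189 K/W
  R_carbon steel = L/(kA) = 0.00820/(47.0·0.798) = 2.186×10^-4 K/W
ΣR = 0.3192 K/W
ΔT = Q·ΣR = 501 × 0.3192 = 159.9 K
Heat flows outward, so T_out = T_in − ΔT = 181 − 159.9 = 21.1 °C

T_out = 21.1 °C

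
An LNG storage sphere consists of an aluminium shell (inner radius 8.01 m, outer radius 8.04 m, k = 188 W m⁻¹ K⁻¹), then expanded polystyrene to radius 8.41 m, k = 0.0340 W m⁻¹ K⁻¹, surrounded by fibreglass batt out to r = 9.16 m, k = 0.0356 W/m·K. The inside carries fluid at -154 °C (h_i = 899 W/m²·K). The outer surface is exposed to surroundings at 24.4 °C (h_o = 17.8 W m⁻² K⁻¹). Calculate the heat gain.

Q = 5.15 kW

Series thermal resistances, inner to outer:
  R_conv,in = 1/(4πr²h) = 1/(4π·8.01²·899) = 1.380×10^-6 K/W
  R_aluminium = (1/8.01 − 1/8.04)/(4πk) = 4.658×10^-4/(4π·188) = 1.972×10^-7 K/W
  R_expanded polystyrene = (1/8.04 − 1/8.41)/(4πk) = 0.005472/(4π·0.0340) = 0.01281 K/W
  R_fibreglass batt = (1/8.41 − 1/9.16)/(4πk) = 0.009736/(4π·0.0356) = 0.02176 K/W
  R_conv,out = 1/(4πr²h) = 1/(4π·9.16²·17.8) = 5.328×10^-5 K/W
ΣR = 1.380×10^-6 + 1.972×10^-7 + 0.01281 + 0.02176 + 5.328×10^-5 = 0.03462 K/W
Q = ΔT/ΣR = (-154 °C − 24.4 °C)/0.03462 = -5150 W
(Negative Q ⇒ heat flows inward; heat gain = 5150 W.)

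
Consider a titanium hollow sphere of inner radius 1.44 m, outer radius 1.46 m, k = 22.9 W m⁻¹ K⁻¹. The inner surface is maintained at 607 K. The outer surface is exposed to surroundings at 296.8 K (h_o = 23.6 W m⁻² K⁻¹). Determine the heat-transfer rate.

Q = 1.92×10^5 W

Treat each layer as a resistance in series:
  R_titanium = (1/1.44 − 1/1.46)/(4πk) = 0.009513/(4π·22.9) = 3.306×10^-5 K/W
  R_conv,out = 1/(4πr²h) = 1/(4π·1.46²·23.6) = 0.001582 K/W
ΣR = 3.306×10^-5 + 0.001582 = 0.001615 K/W
Q = ΔT/ΣR = (607 K − 296.8 K)/0.001615 = 1.92×10^5 W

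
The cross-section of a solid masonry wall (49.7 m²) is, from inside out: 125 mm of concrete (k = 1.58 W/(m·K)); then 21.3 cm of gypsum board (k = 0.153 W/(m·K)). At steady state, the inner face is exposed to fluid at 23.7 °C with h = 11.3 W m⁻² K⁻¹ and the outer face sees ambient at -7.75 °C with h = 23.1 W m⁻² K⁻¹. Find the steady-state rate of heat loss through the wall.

Q = 975 W

Treat each layer as a resistance in series:
  R_conv,in = 1/(hA) = 1/(11.3·49.7) = 0.001781 K/W
  R_concrete = L/(kA) = 0.125/(1.58·49.7) = 0.001592 K/W
  R_gypsum board = L/(kA) = 0.213/(0.153·49.7) = 0.02801 K/W
  R_conv,out = 1/(hA) = 1/(23.1·49.7) = 8.710×10^-4 K/W
ΣR = 0.001781 + 0.001592 + 0.02801 + 8.710×10^-4 = 0.03225 K/W
Q = ΔT/ΣR = (23.7 °C − -7.75 °C)/0.03225 = 975 W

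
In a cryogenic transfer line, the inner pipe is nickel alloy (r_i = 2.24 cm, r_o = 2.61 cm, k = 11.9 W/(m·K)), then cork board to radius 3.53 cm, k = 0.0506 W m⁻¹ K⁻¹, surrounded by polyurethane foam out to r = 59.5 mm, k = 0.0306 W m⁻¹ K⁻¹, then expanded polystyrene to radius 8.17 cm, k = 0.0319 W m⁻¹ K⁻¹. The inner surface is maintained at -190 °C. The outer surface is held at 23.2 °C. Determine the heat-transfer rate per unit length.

Q' = 40.6 W/m

Resistance network (inner→outer):
  R'_nickel alloy = ln(0.0261/0.0224)/(2πk) = 0.1529/(2π·11.9) = 0.002045 m·K/W
  R'_cork board = ln(0.0353/0.0261)/(2πk) = 0.3019/(2π·0.0506) = 0.9497 m·K/W
  R'_polyurethane foam = ln(0.0595/0.0353)/(2πk) = 0.5221/(2π·0.0306) = 2.715 m·K/W
  R'_expanded polystyrene = ln(0.0817/0.0595)/(2πk) = 0.3171/(2π·0.0319) = 1.582 m·K/W
ΣR = 0.002045 + 0.9497 + 2.715 + 1.582 = 5.249 m·K/W
Q' = ΔT/ΣR = (-190 °C − 23.2 °C)/5.249 = -40.6 W/m
(Negative Q' ⇒ heat flows inward; heat gain = 40.6 W/m.)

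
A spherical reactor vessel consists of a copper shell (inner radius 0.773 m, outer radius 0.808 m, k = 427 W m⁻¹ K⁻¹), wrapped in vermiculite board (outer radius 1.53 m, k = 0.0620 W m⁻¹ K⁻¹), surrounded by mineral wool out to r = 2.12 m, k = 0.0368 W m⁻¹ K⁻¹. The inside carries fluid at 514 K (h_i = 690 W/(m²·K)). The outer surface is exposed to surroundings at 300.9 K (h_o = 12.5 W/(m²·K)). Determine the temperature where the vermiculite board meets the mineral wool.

T = 374 K

Series thermal resistances, inner to outer:
  R_conv,in = 1/(4πr²h) = 1/(4π·0.773²·690) = 1.930×10^-4 K/W
  R_copper = (1/0.773 − 1/0.808)/(4πk) = 0.05604/(4π·427) = 1.044×10^-5 K/W
  R_vermiculite board = (1/0.808 − 1/1.53)/(4πk) = 0.5840/(4π·0.0620) = 0.7496 K/W
  R_mineral wool = (1/1.53 − 1/2.12)/(4πk) = 0.1819/(4π·0.0368) = 0.3933 K/W
  R_conv,out = 1/(4πr²h) = 1/(4π·2.12²·12.5) = 0.001416 K/W
ΣR = 1.930×10^-4 + 1.044×10^-5 + 0.7496 + 0.3933 + 0.001416 = 1.145 K/W
Q = ΔT/ΣR = (514 K − 300.9 K)/1.145 = 186.1 W
From the inner boundary to the vermiculite board/mineral wool interface, ΣR_partial = 0.7498 K/W.
T_interface = T_in − Q·ΣR_partial = 514 K − (186.1)(0.7498) = 374 K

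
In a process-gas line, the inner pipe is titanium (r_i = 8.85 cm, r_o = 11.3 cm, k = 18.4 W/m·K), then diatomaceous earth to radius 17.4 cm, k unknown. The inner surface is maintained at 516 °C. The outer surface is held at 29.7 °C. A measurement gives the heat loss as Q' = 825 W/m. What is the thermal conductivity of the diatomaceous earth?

ΣR = ΔT/Q' = |516 − 29.7|/825 = 0.5895 m·K/W
Known resistances:
  R'_titanium = ln(0.113/0.0885)/(2πk) = 0.2444/(2π·18.4) = 0.002114 m·K/W
R_diatomaceous earth = ΣR − ΣR_known = 0.5895 − 0.002114 = 0.5874 m·K/W
ln(r₂/r₁)/(2πk) = 0.5874 ⇒ k = 0.4317/(2π·0.5874) = 0.117 W/m·K

k = 0.117 W/m·K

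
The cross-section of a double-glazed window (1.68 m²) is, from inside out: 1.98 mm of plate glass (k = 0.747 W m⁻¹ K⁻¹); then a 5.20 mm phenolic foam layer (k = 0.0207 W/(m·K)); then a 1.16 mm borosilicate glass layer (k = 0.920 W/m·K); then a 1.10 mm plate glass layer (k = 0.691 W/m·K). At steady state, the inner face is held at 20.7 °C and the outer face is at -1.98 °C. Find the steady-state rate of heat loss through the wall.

Q = 148 W

Treat each layer as a resistance in series:
  R_plate glass = L/(kA) = 0.00198/(0.747·1.68) = 0.001578 K/W
  R_phenolic foam = L/(kA) = 0.00520/(0.0207·1.68) = 0.1495 K/W
  R_borosilicate glass = L/(kA) = 0.00116/(0.920·1.68) = 7.505×10^-4 K/W
  R_plate glass = L/(kA) = 0.00110/(0.691·1.68) = 9.476×10^-4 K/W
ΣR = 0.001578 + 0.1495 + 7.505×10^-4 + 9.476×10^-4 = 0.1528 K/W
Q = ΔT/ΣR = (20.7 °C − -1.98 °C)/0.1528 = 148 W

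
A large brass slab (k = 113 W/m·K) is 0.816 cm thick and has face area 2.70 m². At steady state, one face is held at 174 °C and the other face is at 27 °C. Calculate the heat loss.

Q = kA·ΔT/L = 113 × 2.70 × |174 °C − 27 °C| / 0.00816 = 5.50×10^6 W

Q = 5500 kW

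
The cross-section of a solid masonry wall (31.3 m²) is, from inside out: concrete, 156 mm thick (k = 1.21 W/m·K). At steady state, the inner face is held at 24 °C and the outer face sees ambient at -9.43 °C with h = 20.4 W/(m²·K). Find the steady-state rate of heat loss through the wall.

Resistance network (inner→outer):
  R_concrete = L/(kA) = 0.156/(1.21·31.3) = 0.004119 K/W
  R_conv,out = 1/(hA) = 1/(20.4·31.3) = 0.001566 K/W
ΣR = 0.004119 + 0.001566 = 0.005685 K/W
Q = ΔT/ΣR = (24 °C − -9.43 °C)/0.005685 = 5880 W

Q = 5880 W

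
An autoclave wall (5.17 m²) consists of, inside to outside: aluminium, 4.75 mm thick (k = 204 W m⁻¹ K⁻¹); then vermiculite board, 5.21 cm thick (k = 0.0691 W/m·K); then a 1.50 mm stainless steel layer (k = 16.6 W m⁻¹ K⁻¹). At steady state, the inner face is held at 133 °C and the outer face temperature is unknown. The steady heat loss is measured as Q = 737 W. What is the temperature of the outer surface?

T_out = 25.5 °C

Series resistances:
  R_aluminium = L/(kA) = 0.00475/(204·5.17) = 4.504×10^-6 K/W
  R_vermiculite board = L/(kA) = 0.0521/(0.0691·5.17) = 0.1458 K/W
  R_stainless steel = L/(kA) = 0.00150/(16.6·5.17) = 1.748×10^-5 K/W
ΣR = 0.1459 K/W
ΔT = Q·ΣR = 737 × 0.1459 = 107.5 K
Heat flows outward, so T_out = T_in − ΔT = 133 − 107.5 = 25.5 °C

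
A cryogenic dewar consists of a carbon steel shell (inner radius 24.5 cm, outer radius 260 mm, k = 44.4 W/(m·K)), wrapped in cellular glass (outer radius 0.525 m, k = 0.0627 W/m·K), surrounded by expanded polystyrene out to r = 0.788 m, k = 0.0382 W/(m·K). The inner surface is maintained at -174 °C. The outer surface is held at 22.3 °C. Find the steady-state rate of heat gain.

Q = 51.8 W

Series thermal resistances, inner to outer:
  R_carbon steel = (1/0.245 − 1/0.260)/(4πk) = 0.2355/(4π·44.4) = 4.220×10^-4 K/W
  R_cellular glass = (1/0.260 − 1/0.525)/(4πk) = 1.941/(4π·0.0627) = 2.464 K/W
  R_expanded polystyrene = (1/0.525 − 1/0.788)/(4πk) = 0.6357/(4π·0.0382) = 1.324 K/W
ΣR = 4.220×10^-4 + 2.464 + 1.324 = 3.788 K/W
Q = ΔT/ΣR = (-174 °C − 22.3 °C)/3.788 = -51.8 W
(Negative Q ⇒ heat flows inward; heat gain = 51.8 W.)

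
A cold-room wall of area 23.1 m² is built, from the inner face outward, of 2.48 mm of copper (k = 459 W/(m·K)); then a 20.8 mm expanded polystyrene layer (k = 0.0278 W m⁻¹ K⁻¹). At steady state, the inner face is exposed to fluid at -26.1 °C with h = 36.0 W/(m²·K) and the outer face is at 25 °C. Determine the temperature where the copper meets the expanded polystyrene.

T = -24.3 °C

Treat each layer as a resistance in series:
  R_conv,in = 1/(hA) = 1/(36.0·23.1) = 0.001203 K/W
  R_copper = L/(kA) = 0.00248/(459·23.1) = 2.339×10^-7 K/W
  R_expanded polystyrene = L/(kA) = 0.0208/(0.0278·23.1) = 0.03239 K/W
ΣR = 0.001203 + 2.339×10^-7 + 0.03239 = 0.03359 K/W
Q = ΔT/ΣR = (-26.1 °C − 25 °C)/0.03359 = -1521 W
From the inner boundary to the copper/expanded polystyrene interface, ΣR_partial = 0.001203 K/W.
T_interface = T_in − Q·ΣR_partial = -26.1 °C − (-1521)(0.001203) = -24.3 °C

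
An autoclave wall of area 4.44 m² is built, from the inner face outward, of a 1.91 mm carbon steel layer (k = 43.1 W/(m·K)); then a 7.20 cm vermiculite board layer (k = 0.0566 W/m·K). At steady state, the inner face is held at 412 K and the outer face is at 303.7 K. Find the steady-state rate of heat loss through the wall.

Q = 378 W

Series thermal resistances, inner to outer:
  R_carbon steel = L/(kA) = 0.00191/(43.1·4.44) = 9.981×10^-6 K/W
  R_vermiculite board = L/(kA) = 0.0720/(0.0566·4.44) = 0.2865 K/W
ΣR = 9.981×10^-6 + 0.2865 = 0.2865 K/W
Q = ΔT/ΣR = (412 K − 303.7 K)/0.2865 = 378 W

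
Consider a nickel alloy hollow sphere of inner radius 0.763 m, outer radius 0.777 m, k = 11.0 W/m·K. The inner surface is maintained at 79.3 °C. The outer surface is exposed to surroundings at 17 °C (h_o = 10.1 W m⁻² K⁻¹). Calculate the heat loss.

Resistance network (inner→outer):
  R_nickel alloy = (1/0.763 − 1/0.777)/(4πk) = 0.02361/(4π·11.0) = 1.708×10^-4 K/W
  R_conv,out = 1/(4πr²h) = 1/(4π·0.777²·10.1) = 0.01305 K/W
ΣR = 1.708×10^-4 + 0.01305 = 0.01322 K/W
Q = ΔT/ΣR = (79.3 °C − 17 °C)/0.01322 = 4710 W

Q = 4710 W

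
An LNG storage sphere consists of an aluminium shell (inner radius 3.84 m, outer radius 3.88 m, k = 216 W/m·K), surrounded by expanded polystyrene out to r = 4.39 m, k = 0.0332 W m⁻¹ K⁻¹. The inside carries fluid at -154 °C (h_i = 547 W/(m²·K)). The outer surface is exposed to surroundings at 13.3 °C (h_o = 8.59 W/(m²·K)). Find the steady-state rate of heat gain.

Q = 2320 W

Resistance network (inner→outer):
  R_conv,in = 1/(4πr²h) = 1/(4π·3.84²·547) = 9.866×10^-6 K/W
  R_aluminium = (1/3.84 − 1/3.88)/(4πk) = 0.002685/(4π·216) = 9.891×10^-7 K/W
  R_expanded polystyrene = (1/3.88 − 1/4.39)/(4πk) = 0.02994/(4π·0.0332) = 0.07177 K/W
  R_conv,out = 1/(4πr²h) = 1/(4π·4.39²·8.59) = 4.807×10^-4 K/W
ΣR = 9.866×10^-6 + 9.891×10^-7 + 0.07177 + 4.807×10^-4 = 0.07226 K/W
Q = ΔT/ΣR = (-154 °C − 13.3 °C)/0.07226 = -2320 W
(Negative Q ⇒ heat flows inward; heat gain = 2320 W.)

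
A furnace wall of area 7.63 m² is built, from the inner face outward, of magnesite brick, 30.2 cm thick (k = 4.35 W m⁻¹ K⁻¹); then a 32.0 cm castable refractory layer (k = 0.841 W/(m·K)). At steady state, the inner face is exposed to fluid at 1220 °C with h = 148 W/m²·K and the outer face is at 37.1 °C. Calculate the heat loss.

Resistance network (inner→outer):
  R_conv,in = 1/(hA) = 1/(148·7.63) = 8.856×10^-4 K/W
  R_magnesite brick = L/(kA) = 0.302/(4.35·7.63) = 0.009099 K/W
  R_castable refractory = L/(kA) = 0.320/(0.841·7.63) = 0.04987 K/W
ΣR = 8.856×10^-4 + 0.009099 + 0.04987 = 0.05985 K/W
Q = ΔT/ΣR = (1220 °C − 37.1 °C)/0.05985 = 19800 W

Q = 19.8 kW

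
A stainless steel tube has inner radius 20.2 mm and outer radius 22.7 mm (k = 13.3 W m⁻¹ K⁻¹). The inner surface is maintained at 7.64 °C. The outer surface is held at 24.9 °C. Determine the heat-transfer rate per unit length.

Q' = 12.4 kW/m

Q' = 2πk·ΔT/ln(r₂/r₁) = 2π × 13.3 × 17.26 / ln(0.0227/0.0202) = 12400 W/m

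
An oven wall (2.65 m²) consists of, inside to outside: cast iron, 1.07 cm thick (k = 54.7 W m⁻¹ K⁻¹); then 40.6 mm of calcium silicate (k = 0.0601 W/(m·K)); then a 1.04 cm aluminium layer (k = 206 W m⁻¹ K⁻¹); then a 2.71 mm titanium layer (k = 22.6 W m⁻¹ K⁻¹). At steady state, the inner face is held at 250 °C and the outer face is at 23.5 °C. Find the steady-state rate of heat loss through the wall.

Resistance network (inner→outer):
  R_cast iron = L/(kA) = 0.0107/(54.7·2.65) = 7.382×10^-5 K/W
  R_calcium silicate = L/(kA) = 0.0406/(0.0601·2.65) = 0.2549 K/W
  R_aluminium = L/(kA) = 0.0104/(206·2.65) = 1.905×10^-5 K/W
  R_titanium = L/(kA) = 0.00271/(22.6·2.65) = 4.525×10^-5 K/W
ΣR = 7.382×10^-5 + 0.2549 + 1.905×10^-5 + 4.525×10^-5 = 0.2550 K/W
Q = ΔT/ΣR = (250 °C − 23.5 °C)/0.2550 = 888 W

Q = 888 W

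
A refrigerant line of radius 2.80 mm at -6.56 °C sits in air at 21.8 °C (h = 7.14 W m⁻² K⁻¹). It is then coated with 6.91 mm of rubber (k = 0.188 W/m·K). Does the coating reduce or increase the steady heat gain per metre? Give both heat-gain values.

Critical radius for a cylinder: r_cr = k/h = 0.0263 m = 2.63 cm.
Outer radius after coating: r₂ = 0.00280 + 0.00691 = 0.00971 m.
Since r₁ < r_cr and r₂ ≤ r_cr, the coating moves toward the maximum at r_cr — heat gain rises.
Bare: R = 1/(2πr₁h) = 7.961 m·K/W; Q = 28.36/7.961 = 3.56 W/m.
Coated: R = R_cond + R_conv = 3.348 m·K/W; Q = 28.36/3.348 = 8.47 W/m.

increases: 3.56 → 8.47 W/m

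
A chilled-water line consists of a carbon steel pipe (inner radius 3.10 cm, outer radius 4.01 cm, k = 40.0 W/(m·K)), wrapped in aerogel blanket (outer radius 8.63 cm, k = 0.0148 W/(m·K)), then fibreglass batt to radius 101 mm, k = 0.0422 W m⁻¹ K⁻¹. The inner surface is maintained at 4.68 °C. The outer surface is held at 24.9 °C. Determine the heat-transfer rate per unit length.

Treat each layer as a resistance in series:
  R'_carbon steel = ln(0.0401/0.0310)/(2πk) = 0.2574/(2π·40.0) = 0.001024 m·K/W
  R'_aerogel blanket = ln(0.0863/0.0401)/(2πk) = 0.7665/(2π·0.0148) = 8.242 m·K/W
  R'_fibreglass batt = ln(0.101/0.0863)/(2πk) = 0.1573/(2π·0.0422) = 0.5932 m·K/W
ΣR = 0.001024 + 8.242 + 0.5932 = 8.836 m·K/W
Q' = ΔT/ΣR = (4.68 °C − 24.9 °C)/8.836 = -2.29 W/m
(Negative Q' ⇒ heat flows inward; heat gain = 2.29 W/m.)

Q' = 2.29 W/m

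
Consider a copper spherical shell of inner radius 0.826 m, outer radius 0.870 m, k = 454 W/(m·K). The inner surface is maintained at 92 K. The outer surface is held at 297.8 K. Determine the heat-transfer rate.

Q = 4πk·ΔT/(1/r₁ − 1/r₂) = 4π × 454 × 205.8 / (1/0.826 − 1/0.870) = 1.92×10^7 W

Q = 1.92×10^7 W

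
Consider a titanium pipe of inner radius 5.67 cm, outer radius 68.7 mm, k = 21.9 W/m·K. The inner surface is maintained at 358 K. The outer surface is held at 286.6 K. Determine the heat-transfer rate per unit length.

Q' = 2πk·ΔT/ln(r₂/r₁) = 2π × 21.9 × 71.4 / ln(0.0687/0.0567) = 51200 W/m

Q' = 51.2 kW/m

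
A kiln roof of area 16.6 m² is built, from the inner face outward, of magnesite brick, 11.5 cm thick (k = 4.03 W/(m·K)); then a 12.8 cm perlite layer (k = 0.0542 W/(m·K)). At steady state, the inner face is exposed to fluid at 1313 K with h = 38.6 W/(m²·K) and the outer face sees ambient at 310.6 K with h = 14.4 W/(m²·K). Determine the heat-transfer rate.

Treat each layer as a resistance in series:
  R_conv,in = 1/(hA) = 1/(38.6·16.6) = 0.001561 K/W
  R_magnesite brick = L/(kA) = 0.115/(4.03·16.6) = 0.001719 K/W
  R_perlite = L/(kA) = 0.128/(0.0542·16.6) = 0.1423 K/W
  R_conv,out = 1/(hA) = 1/(14.4·16.6) = 0.004183 K/W
ΣR = 0.001561 + 0.001719 + 0.1423 + 0.004183 = 0.1498 K/W
Q = ΔT/ΣR = (1313 K − 310.6 K)/0.1498 = 6690 W

Q = 6690 W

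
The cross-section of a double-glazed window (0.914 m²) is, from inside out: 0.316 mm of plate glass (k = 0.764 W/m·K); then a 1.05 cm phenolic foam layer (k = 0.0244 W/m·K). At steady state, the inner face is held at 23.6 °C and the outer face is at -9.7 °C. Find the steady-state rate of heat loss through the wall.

Resistance network (inner→outer):
  R_plate glass = L/(kA) = 3.16×10^-4/(0.764·0.914) = 4.525×10^-4 K/W
  R_phenolic foam = L/(kA) = 0.0105/(0.0244·0.914) = 0.4708 K/W
ΣR = 4.525×10^-4 + 0.4708 = 0.4713 K/W
Q = ΔT/ΣR = (23.6 °C − -9.7 °C)/0.4713 = 70.7 W

Q = 70.7 W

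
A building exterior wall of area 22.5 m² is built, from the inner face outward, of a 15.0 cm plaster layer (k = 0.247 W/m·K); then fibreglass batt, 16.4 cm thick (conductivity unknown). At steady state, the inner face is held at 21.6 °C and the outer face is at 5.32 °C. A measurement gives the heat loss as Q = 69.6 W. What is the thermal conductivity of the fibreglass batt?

k = 0.0352 W/m·K

ΣR = ΔT/Q = |21.6 − 5.32|/69.6 = 0.2339 K/W
Known resistances:
  R_plaster = L/(kA) = 0.150/(0.247·22.5) = 0.02699 K/W
R_fibreglass batt = ΣR − ΣR_known = 0.2339 − 0.02699 = 0.2069 K/W
L/(kA) = 0.2069 ⇒ k = 0.164/(0.2069·22.5) = 0.0352 W/m·K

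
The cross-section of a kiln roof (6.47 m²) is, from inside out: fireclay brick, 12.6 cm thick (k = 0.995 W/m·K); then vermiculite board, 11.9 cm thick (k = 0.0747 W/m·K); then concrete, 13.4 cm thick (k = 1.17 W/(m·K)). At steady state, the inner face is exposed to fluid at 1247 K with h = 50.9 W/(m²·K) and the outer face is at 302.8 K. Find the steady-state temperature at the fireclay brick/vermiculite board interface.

T = 1172 K

Series thermal resistances, inner to outer:
  R_conv,in = 1/(hA) = 1/(50.9·6.47) = 0.003037 K/W
  R_fireclay brick = L/(kA) = 0.126/(0.995·6.47) = 0.01957 K/W
  R_vermiculite board = L/(kA) = 0.119/(0.0747·6.47) = 0.2462 K/W
  R_concrete = L/(kA) = 0.134/(1.17·6.47) = 0.01770 K/W
ΣR = 0.003037 + 0.01957 + 0.2462 + 0.01770 = 0.2865 K/W
Q = ΔT/ΣR = (1247 K − 302.8 K)/0.2865 = 3296 W
From the inner boundary to the fireclay brick/vermiculite board interface, ΣR_partial = 0.02261 K/W.
T_interface = T_in − Q·ΣR_partial = 1247 K − (3296)(0.02261) = 1172 K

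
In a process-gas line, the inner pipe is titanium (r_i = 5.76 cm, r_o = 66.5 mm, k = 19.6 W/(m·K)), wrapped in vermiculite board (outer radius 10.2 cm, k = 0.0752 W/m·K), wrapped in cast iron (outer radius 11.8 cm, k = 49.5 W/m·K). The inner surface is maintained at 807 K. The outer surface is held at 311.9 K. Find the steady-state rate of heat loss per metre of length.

Treat each layer as a resistance in series:
  R'_titanium = ln(0.0665/0.0576)/(2πk) = 0.1437/(2π·19.6) = 0.001167 m·K/W
  R'_vermiculite board = ln(0.102/0.0665)/(2πk) = 0.4278/(2π·0.0752) = 0.9053 m·K/W
  R'_cast iron = ln(0.118/0.102)/(2πk) = 0.1457/(2π·49.5) = 4.685×10^-4 m·K/W
ΣR = 0.001167 + 0.9053 + 4.685×10^-4 = 0.9069 m·K/W
Q' = ΔT/ΣR = (807 K − 311.9 K)/0.9069 = 546 W/m

Q' = 546 W/m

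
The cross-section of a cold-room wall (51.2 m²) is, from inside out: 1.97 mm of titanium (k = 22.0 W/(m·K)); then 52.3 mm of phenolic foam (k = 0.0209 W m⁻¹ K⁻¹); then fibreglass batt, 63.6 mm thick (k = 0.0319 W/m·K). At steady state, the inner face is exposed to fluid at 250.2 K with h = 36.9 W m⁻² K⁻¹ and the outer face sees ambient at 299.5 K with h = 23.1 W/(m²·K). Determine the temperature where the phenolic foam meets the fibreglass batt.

Resistance network (inner→outer):
  R_conv,in = 1/(hA) = 1/(36.9·51.2) = 5.293×10^-4 K/W
  R_titanium = L/(kA) = 0.00197/(22.0·51.2) = 1.749×10^-6 K/W
  R_phenolic foam = L/(kA) = 0.0523/(0.0209·51.2) = 0.04887 K/W
  R_fibreglass batt = L/(kA) = 0.0636/(0.0319·51.2) = 0.03894 K/W
  R_conv,out = 1/(hA) = 1/(23.1·51.2) = 8.455×10^-4 K/W
ΣR = 5.293×10^-4 + 1.749×10^-6 + 0.04887 + 0.03894 + 8.455×10^-4 = 0.08919 K/W
Q = ΔT/ΣR = (250.2 K − 299.5 K)/0.08919 = -552.8 W
From the inner boundary to the phenolic foam/fibreglass batt interface, ΣR_partial = 0.04940 K/W.
T_interface = T_in − Q·ΣR_partial = 250.2 K − (-552.8)(0.04940) = 277.51 K

T = 277.51 K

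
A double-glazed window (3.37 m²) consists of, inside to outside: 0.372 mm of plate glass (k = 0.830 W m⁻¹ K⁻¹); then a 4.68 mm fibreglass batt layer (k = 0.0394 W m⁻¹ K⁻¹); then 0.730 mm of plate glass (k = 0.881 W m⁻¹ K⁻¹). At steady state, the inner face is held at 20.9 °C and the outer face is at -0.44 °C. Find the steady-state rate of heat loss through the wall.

Treat each layer as a resistance in series:
  R_plate glass = L/(kA) = 3.72×10^-4/(0.830·3.37) = 1.330×10^-4 K/W
  R_fibreglass batt = L/(kA) = 0.00468/(0.0394·3.37) = 0.03525 K/W
  R_plate glass = L/(kA) = 7.30×10^-4/(0.881·3.37) = 2.459×10^-4 K/W
ΣR = 1.330×10^-4 + 0.03525 + 2.459×10^-4 = 0.03563 K/W
Q = ΔT/ΣR = (20.9 °C − -0.44 °C)/0.03563 = 599 W

Q = 599 W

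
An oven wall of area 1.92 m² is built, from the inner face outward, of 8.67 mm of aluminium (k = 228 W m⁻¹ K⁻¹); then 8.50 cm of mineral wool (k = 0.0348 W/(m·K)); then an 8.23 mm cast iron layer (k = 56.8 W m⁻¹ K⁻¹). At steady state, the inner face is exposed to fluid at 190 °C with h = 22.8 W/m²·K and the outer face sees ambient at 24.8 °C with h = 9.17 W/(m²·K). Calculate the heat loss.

Resistance network (inner→outer):
  R_conv,in = 1/(hA) = 1/(22.8·1.92) = 0.02284 K/W
  R_aluminium = L/(kA) = 0.00867/(228·1.92) = 1.981×10^-5 K/W
  R_mineral wool = L/(kA) = 0.0850/(0.0348·1.92) = 1.272 K/W
  R_cast iron = L/(kA) = 0.00823/(56.8·1.92) = 7.547×10^-5 K/W
  R_conv,out = 1/(hA) = 1/(9.17·1.92) = 0.05680 K/W
ΣR = 0.02284 + 1.981×10^-5 + 1.272 + 7.547×10^-5 + 0.05680 = 1.352 K/W
Q = ΔT/ΣR = (190 °C − 24.8 °C)/1.352 = 122 W

Q = 122 W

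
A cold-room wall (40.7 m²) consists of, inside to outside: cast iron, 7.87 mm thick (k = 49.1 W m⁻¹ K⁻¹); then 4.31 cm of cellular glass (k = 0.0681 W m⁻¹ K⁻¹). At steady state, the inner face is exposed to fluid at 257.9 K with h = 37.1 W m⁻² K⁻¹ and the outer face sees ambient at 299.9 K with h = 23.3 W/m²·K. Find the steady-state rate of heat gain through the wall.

Treat each layer as a resistance in series:
  R_conv,in = 1/(hA) = 1/(37.1·40.7) = 6.623×10^-4 K/W
  R_cast iron = L/(kA) = 0.00787/(49.1·40.7) = 3.938×10^-6 K/W
  R_cellular glass = L/(kA) = 0.0431/(0.0681·40.7) = 0.01555 K/W
  R_conv,out = 1/(hA) = 1/(23.3·40.7) = 0.001055 K/W
ΣR = 6.623×10^-4 + 3.938×10^-6 + 0.01555 + 0.001055 = 0.01727 K/W
Q = ΔT/ΣR = (257.9 K − 299.9 K)/0.01727 = -2430 W
(Negative Q ⇒ heat flows inward; heat gain = 2430 W.)

Q = 2.43 kW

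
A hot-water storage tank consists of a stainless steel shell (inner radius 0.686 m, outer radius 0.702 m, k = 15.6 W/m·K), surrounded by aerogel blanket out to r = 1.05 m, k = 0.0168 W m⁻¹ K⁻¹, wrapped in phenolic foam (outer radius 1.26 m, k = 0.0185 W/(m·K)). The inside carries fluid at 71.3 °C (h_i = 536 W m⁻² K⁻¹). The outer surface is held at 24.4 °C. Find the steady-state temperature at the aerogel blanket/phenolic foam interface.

Resistance network (inner→outer):
  R_conv,in = 1/(4πr²h) = 1/(4π·0.686²·536) = 3.155×10^-4 K/W
  R_stainless steel = (1/0.686 − 1/0.702)/(4πk) = 0.03322/(4π·15.6) = 1.695×10^-4 K/W
  R_aerogel blanket = (1/0.702 − 1/1.05)/(4πk) = 0.4721/(4π·0.0168) = 2.236 K/W
  R_phenolic foam = (1/1.05 − 1/1.26)/(4πk) = 0.1587/(4π·0.0185) = 0.6828 K/W
ΣR = 3.155×10^-4 + 1.695×10^-4 + 2.236 + 0.6828 = 2.919 K/W
Q = ΔT/ΣR = (71.3 °C − 24.4 °C)/2.919 = 16.07 W
From the inner boundary to the aerogel blanket/phenolic foam interface, ΣR_partial = 2.236 K/W.
T_interface = T_in − Q·ΣR_partial = 71.3 °C − (16.07)(2.236) = 35.4 °C

T = 35.4 °C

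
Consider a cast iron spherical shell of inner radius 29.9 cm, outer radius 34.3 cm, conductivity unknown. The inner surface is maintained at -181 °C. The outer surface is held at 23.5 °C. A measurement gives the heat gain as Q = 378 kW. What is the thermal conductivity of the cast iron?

ΣR = ΔT/Q = |-181 − 23.5|/3.78×10^5 = 5.410×10^-4 K/W
(1/r₁−1/r₂)/(4πk) = 5.410×10^-4 ⇒ k = 0.4290/(4π·5.410×10^-4) = 63.1 W/m·K

k = 63.1 W/m·K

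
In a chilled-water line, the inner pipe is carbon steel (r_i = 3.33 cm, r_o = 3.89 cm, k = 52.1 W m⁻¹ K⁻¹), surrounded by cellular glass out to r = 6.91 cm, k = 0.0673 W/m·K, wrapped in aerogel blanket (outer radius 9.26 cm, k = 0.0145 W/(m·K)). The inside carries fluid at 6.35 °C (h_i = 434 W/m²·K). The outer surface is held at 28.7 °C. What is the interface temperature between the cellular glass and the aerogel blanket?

T = 13.0 °C

Treat each layer as a resistance in series:
  R'_conv,in = 1/(2πr h) = 1/(2π·0.0333·434) = 0.01101 m·K/W
  R'_carbon steel = ln(0.0389/0.0333)/(2πk) = 0.1554/(2π·52.1) = 4.748×10^-4 m·K/W
  R'_cellular glass = ln(0.0691/0.0389)/(2πk) = 0.5746/(2π·0.0673) = 1.359 m·K/W
  R'_aerogel blanket = ln(0.0926/0.0691)/(2πk) = 0.2927/(2π·0.0145) = 3.213 m·K/W
ΣR = 0.01101 + 4.748×10^-4 + 1.359 + 3.213 = 4.583 m·K/W
Q' = ΔT/ΣR = (6.35 °C − 28.7 °C)/4.583 = -4.877 W/m
From the inner boundary to the cellular glass/aerogel blanket interface, ΣR_partial = 1.370 m·K/W.
T_interface = T_in − Q'·ΣR_partial = 6.35 °C − (-4.877)(1.370) = 13.0 °C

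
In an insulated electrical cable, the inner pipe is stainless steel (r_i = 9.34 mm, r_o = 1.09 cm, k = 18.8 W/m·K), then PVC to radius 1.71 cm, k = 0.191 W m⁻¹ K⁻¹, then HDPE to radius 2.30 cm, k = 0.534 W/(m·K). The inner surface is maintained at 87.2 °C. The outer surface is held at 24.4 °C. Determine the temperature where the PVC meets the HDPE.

T = 36.3 °C

Series thermal resistances, inner to outer:
  R'_stainless steel = ln(0.0109/0.00934)/(2πk) = 0.1545/(2π·18.8) = 0.001308 m·K/W
  R'_PVC = ln(0.0171/0.0109)/(2πk) = 0.4503/(2π·0.191) = 0.3752 m·K/W
  R'_HDPE = ln(0.0230/0.0171)/(2πk) = 0.2964/(2π·0.534) = 0.08834 m·K/W
ΣR = 0.001308 + 0.3752 + 0.08834 = 0.4648 m·K/W
Q' = ΔT/ΣR = (87.2 °C − 24.4 °C)/0.4648 = 135.1 W/m
From the inner boundary to the PVC/HDPE interface, ΣR_partial = 0.3765 m·K/W.
T_interface = T_in − Q'·ΣR_partial = 87.2 °C − (135.1)(0.3765) = 36.3 °C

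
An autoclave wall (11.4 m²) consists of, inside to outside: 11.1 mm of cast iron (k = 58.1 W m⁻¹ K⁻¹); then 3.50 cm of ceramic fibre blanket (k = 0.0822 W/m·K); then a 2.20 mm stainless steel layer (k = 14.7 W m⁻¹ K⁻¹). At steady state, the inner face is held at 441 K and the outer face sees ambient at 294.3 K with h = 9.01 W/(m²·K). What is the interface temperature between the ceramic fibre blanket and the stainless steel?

T = 324.7 K

Treat each layer as a resistance in series:
  R_cast iron = L/(kA) = 0.0111/(58.1·11.4) = 1.676×10^-5 K/W
  R_ceramic fibre blanket = L/(kA) = 0.0350/(0.0822·11.4) = 0.03735 K/W
  R_stainless steel = L/(kA) = 0.00220/(14.7·11.4) = 1.313×10^-5 K/W
  R_conv,out = 1/(hA) = 1/(9.01·11.4) = 0.009736 K/W
ΣR = 1.676×10^-5 + 0.03735 + 1.313×10^-5 + 0.009736 = 0.04712 K/W
Q = ΔT/ΣR = (441 K − 294.3 K)/0.04712 = 3113 W
From the inner boundary to the ceramic fibre blanket/stainless steel interface, ΣR_partial = 0.03737 K/W.
T_interface = T_in − Q·ΣR_partial = 441 K − (3113)(0.03737) = 324.7 K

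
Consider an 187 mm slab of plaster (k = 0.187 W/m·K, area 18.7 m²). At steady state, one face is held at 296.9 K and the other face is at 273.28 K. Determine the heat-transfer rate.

Q = 442 W

Q = kA·ΔT/L = 0.187 × 18.7 × |296.9 K − 273.28 K| / 0.187 = 442 W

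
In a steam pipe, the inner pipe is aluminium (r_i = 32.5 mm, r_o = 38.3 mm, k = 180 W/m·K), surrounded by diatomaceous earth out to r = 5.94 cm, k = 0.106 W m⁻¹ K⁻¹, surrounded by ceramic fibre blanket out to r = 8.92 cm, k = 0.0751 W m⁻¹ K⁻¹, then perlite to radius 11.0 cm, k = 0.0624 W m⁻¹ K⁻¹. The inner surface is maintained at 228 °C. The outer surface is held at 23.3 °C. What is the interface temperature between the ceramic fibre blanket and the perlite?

T = 76.5 °C

Treat each layer as a resistance in series:
  R'_aluminium = ln(0.0383/0.0325)/(2πk) = 0.1642/(2π·180) = 1.452×10^-4 m·K/W
  R'_diatomaceous earth = ln(0.0594/0.0383)/(2πk) = 0.4388/(2π·0.106) = 0.6589 m·K/W
  R'_ceramic fibre blanket = ln(0.0892/0.0594)/(2πk) = 0.4066/(2π·0.0751) = 0.8617 m·K/W
  R'_perlite = ln(0.110/0.0892)/(2πk) = 0.2096/(2π·0.0624) = 0.5346 m·K/W
ΣR = 1.452×10^-4 + 0.6589 + 0.8617 + 0.5346 = 2.055 m·K/W
Q' = ΔT/ΣR = (228 °C − 23.3 °C)/2.055 = 99.61 W/m
From the inner boundary to the ceramic fibre blanket/perlite interface, ΣR_partial = 1.521 m·K/W.
T_interface = T_in − Q'·ΣR_partial = 228 °C − (99.61)(1.521) = 76.5 °C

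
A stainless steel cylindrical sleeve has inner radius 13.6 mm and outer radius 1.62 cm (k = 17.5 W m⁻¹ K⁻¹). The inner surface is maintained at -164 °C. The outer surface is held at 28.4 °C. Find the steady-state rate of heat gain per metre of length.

Q' = 2πk·ΔT/ln(r₂/r₁) = 2π × 17.5 × 192.4 / ln(0.0162/0.0136) = 1.21×10^5 W/m

Q' = 121 kW/m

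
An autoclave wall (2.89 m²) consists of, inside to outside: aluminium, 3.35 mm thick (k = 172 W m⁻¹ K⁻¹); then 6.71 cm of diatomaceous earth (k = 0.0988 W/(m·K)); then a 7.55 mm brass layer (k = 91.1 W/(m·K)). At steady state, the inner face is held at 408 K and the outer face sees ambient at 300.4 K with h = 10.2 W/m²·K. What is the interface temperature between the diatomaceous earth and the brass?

Resistance network (inner→outer):
  R_aluminium = L/(kA) = 0.00335/(172·2.89) = 6.739×10^-6 K/W
  R_diatomaceous earth = L/(kA) = 0.0671/(0.0988·2.89) = 0.2350 K/W
  R_brass = L/(kA) = 0.00755/(91.1·2.89) = 2.868×10^-5 K/W
  R_conv,out = 1/(hA) = 1/(10.2·2.89) = 0.03392 K/W
ΣR = 6.739×10^-6 + 0.2350 + 2.868×10^-5 + 0.03392 = 0.2690 K/W
Q = ΔT/ΣR = (408 K − 300.4 K)/0.2690 = 400.0 W
From the inner boundary to the diatomaceous earth/brass interface, ΣR_partial = 0.2350 K/W.
T_interface = T_in − Q·ΣR_partial = 408 K − (400.0)(0.2350) = 314.0 K

T = 314.0 K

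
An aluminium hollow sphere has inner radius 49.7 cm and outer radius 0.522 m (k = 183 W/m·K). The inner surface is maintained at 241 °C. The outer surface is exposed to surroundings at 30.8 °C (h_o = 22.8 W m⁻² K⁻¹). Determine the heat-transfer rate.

Q = 16.4 kW

Series thermal resistances, inner to outer:
  R_aluminium = (1/0.497 − 1/0.522)/(4πk) = 0.09636/(4π·183) = 4.190×10^-5 K/W
  R_conv,out = 1/(4πr²h) = 1/(4π·0.522²·22.8) = 0.01281 K/W
ΣR = 4.190×10^-5 + 0.01281 = 0.01285 K/W
Q = ΔT/ΣR = (241 °C − 30.8 °C)/0.01285 = 16400 W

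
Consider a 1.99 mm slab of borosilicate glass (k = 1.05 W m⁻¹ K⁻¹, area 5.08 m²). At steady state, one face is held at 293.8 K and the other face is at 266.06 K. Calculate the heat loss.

Q = 74400 W

Q = kA·ΔT/L = 1.05 × 5.08 × |293.8 K − 266.06 K| / 0.00199 = 74400 W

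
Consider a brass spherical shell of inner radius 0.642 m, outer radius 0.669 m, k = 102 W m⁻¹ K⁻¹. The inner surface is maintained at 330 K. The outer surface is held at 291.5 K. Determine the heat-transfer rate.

Q = 4πk·ΔT/(1/r₁ − 1/r₂) = 4π × 102 × 38.5 / (1/0.642 − 1/0.669) = 7.85×10^5 W

Q = 7.85×10^5 W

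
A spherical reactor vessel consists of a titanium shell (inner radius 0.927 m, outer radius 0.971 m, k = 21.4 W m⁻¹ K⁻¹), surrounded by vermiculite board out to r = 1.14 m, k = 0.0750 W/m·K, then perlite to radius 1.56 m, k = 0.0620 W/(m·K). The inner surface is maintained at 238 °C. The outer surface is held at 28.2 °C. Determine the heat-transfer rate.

Q = 451 W

Treat each layer as a resistance in series:
  R_titanium = (1/0.927 − 1/0.971)/(4πk) = 0.04888/(4π·21.4) = 1.818×10^-4 K/W
  R_vermiculite board = (1/0.971 − 1/1.14)/(4πk) = 0.1527/(4π·0.0750) = 0.1620 K/W
  R_perlite = (1/1.14 − 1/1.56)/(4πk) = 0.2362/(4π·0.0620) = 0.3031 K/W
ΣR = 1.818×10^-4 + 0.1620 + 0.3031 = 0.4653 K/W
Q = ΔT/ΣR = (238 °C − 28.2 °C)/0.4653 = 451 W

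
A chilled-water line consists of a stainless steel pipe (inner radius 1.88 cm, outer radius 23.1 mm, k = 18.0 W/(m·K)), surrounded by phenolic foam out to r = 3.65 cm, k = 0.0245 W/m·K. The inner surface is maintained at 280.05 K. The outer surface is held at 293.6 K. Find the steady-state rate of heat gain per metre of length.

Treat each layer as a resistance in series:
  R'_stainless steel = ln(0.0231/0.0188)/(2πk) = 0.2060/(2π·18.0) = 0.001821 m·K/W
  R'_phenolic foam = ln(0.0365/0.0231)/(2πk) = 0.4575/(2π·0.0245) = 2.972 m·K/W
ΣR = 0.001821 + 2.972 = 2.974 m·K/W
Q' = ΔT/ΣR = (280.05 K − 293.6 K)/2.974 = -4.56 W/m
(Negative Q' ⇒ heat flows inward; heat gain = 4.56 W/m.)

Q' = 4.56 W/m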